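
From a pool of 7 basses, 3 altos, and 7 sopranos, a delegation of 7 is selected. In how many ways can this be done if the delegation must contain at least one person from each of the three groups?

15778

Unrestricted: C(17,7) = 19448 ways to pick any 7 of the 17.
Selections missing a whole group: no basses → C(10,7) = 120; no altos → C(14,7) = 3432; no sopranos → C(10,7) = 120.
Add back selections omitting two groups (i.e. drawn from a single group): C(7,7) + C(3,7) + C(7,7) = 2.
By inclusion–exclusion: 19448 − 3672 + 2 = 15778.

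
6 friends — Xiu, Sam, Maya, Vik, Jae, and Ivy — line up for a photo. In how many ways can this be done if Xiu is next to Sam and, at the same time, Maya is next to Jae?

Treat {Xiu,Sam} as one block (2 orders) and {Maya,Jae} as another (2 orders).
That leaves 4 units to arrange: 2 × 2 × 4! = 4 × 24 = 96.

96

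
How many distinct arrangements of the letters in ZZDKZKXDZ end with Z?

1680

With the last slot taken by Z, it remains to arrange the other 8 letters (ZDKZKXDZ).
Those 8 letters have D appearing twice, K appearing twice, and Z appearing 3 times, giving (8)!/(3!·2!·2!) = 1680.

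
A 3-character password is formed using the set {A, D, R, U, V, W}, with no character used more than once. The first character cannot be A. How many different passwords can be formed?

100

The first character has 6−1 = 5 choices (anything except A).
The remaining 2 characters are filled from the other 5 symbols without repetition: 5 × 4 = 20.
Total: 5 × 20 = 100.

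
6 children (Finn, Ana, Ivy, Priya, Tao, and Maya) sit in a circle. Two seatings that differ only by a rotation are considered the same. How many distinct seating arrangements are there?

Fix one person's seat to break rotational symmetry; the remaining 5 people can be arranged in (5)! = 120 ways.

120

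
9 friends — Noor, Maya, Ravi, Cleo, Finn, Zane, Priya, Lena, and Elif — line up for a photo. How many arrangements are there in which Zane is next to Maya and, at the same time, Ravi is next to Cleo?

20160

Treat {Zane,Maya} as one block (2 orders) and {Ravi,Cleo} as another (2 orders).
That leaves 7 units to arrange: 2 × 2 × 7! = 4 × 5040 = 20160.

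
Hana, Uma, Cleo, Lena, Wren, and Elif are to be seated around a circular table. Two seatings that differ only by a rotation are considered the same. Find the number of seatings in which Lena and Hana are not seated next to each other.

72

All circular seatings of 6 people number (5)! = 120.
Seatings with Lena beside Hana: treat them as a block with 2 internal orders, giving 2 × (4)! = 48.
Subtracting, 120 − 48 = 72.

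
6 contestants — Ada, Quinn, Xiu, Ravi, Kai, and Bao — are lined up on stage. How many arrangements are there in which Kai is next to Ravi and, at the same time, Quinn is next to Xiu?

96

Treat {Kai,Ravi} as one block (2 orders) and {Quinn,Xiu} as another (2 orders).
That leaves 4 units to arrange: 2 × 2 × 4! = 4 × 24 = 96.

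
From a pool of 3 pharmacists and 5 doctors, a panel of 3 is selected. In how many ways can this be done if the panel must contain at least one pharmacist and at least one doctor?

Total 3-person selections from all 8: C(8,3) = 56.
Selections missing a whole group: no pharmacists → C(5,3) = 10; no doctors → C(3,3) = 1.
Both groups omitted at once is impossible, so 56 − 11 = 45.

45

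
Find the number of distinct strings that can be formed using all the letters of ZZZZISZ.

42

The 7 letters of ZZZZISZ have repeats: Z appearing 5 times.
So there are 7! / (5!) = 42 distinguishable arrangements.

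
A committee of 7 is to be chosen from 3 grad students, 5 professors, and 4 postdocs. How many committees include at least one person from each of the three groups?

Total 7-person selections from all 12: C(12,7) = 792.
Subtract selections that omit an entire group: no grad students → C(9,7) = 36; no professors → C(7,7) = 1; no postdocs → C(8,7) = 8.
Add back selections omitting two groups (i.e. drawn from a single group): C(3,7) + C(5,7) + C(4,7) = 0.
By inclusion–exclusion: 792 − 45 + 0 = 747.

747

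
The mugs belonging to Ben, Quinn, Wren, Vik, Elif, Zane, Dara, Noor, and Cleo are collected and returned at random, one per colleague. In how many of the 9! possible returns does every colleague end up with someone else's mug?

133496

Count assignments avoiding every fixed point. For any j of the 9 colleagues fixed to their own mug, the other 9−j can be arranged in (9−j)! ways.
By inclusion–exclusion this is Σ_{j=0}^{9} (−1)^j C(9,j)·(9−j)!.
Computing: 362880 − 362880 + 181440 − 60480 + 15120 − 3024 + 504 − 72 + 9 − 1 = 133496.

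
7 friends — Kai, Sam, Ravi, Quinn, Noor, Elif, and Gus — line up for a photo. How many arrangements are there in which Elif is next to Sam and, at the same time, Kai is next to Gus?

Treat {Elif,Sam} as one block (2 orders) and {Kai,Gus} as another (2 orders).
That leaves 5 units to arrange: 2 × 2 × 5! = 4 × 120 = 480.

480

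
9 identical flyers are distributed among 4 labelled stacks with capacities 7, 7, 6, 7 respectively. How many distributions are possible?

Ignoring the caps, the number of non-negative solutions to x_1+…+x_4 = 9 is C(12,3) = 220.
Subtract solutions that violate a single cap (substitute x_i' = x_i − (cap_i+1)): x_1 ≥ 8 gives C(4,3) = 4; x_2 ≥ 8 gives C(4,3) = 4; x_3 ≥ 7 gives C(5,3) = 10; x_4 ≥ 8 gives C(4,3) = 4. Together 22.
No two caps can be exceeded simultaneously, so the pair terms are all 0.
By inclusion–exclusion the count is 220 − 22 + 0 = 198.

198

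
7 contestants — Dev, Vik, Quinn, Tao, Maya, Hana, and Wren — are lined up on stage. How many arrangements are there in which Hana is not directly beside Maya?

There are 7! = 5040 arrangements in all. If Hana and Maya are adjacent, merging them into one block gives 2·(6)! = 1440 arrangements.
So 5040 − 1440 = 3600 arrangements keep them apart.

3600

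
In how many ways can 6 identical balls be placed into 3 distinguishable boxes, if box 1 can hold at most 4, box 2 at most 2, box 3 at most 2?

6

Ignoring the caps, the number of non-negative solutions to x_1+…+x_3 = 6 is C(8,2) = 28.
Subtract solutions that violate a single cap (substitute x_i' = x_i − (cap_i+1)): x_1 ≥ 5 gives C(3,2) = 3; x_2 ≥ 3 gives C(5,2) = 10; x_3 ≥ 3 gives C(5,2) = 10. Together 23.
Add back pairs where two caps are both exceeded: 0 + 0 + 1 = 1.
By inclusion–exclusion the count is 28 − 23 + 1 = 6.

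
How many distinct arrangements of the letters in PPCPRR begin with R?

20

Fix R in the first position and arrange the remaining 5 letters.
Those 5 letters have P appearing 3 times, giving (5)!/(3!) = 20.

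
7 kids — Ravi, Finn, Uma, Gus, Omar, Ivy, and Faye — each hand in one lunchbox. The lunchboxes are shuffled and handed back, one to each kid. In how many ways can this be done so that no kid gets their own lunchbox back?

Let Aᵢ be the assignments in which kid i gets their own lunchbox. We want the size of the complement of A₁∪…∪A_7.
By inclusion–exclusion this is Σ_{j=0}^{7} (−1)^j C(7,j)·(7−j)!.
Computing: 5040 − 5040 + 2520 − 840 + 210 − 42 + 7 − 1 = 1854.

1854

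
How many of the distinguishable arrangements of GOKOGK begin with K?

With the first slot taken by K, it remains to arrange the other 5 letters (GOOGK).
Those 5 letters have G appearing twice and O appearing twice, giving (5)!/(2!·2!) = 30.

30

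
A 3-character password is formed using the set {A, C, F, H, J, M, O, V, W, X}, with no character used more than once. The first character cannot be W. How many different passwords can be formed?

648

The first character has 10−1 = 9 choices (anything except W).
The remaining 2 characters are filled from the other 9 symbols without repetition: 9 × 8 = 72.
Total: 9 × 72 = 648.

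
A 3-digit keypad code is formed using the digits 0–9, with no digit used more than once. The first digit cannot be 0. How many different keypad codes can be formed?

648

The first digit has 10−1 = 9 choices (anything except 0).
The remaining 2 digits are filled from the other 9 symbols without repetition: 9 × 8 = 72.
Total: 9 × 72 = 648.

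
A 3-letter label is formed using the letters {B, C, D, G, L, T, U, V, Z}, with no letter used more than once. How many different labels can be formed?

504

This is a permutation of 3 out of 9: P(9,3) = 9!/6!.
9 × 8 × 7 = 504.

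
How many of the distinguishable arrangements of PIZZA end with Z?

With the last slot taken by Z, it remains to arrange the other 4 letters (PIZA).
Those 4 letters are all distinct, giving (4)! = 24.

24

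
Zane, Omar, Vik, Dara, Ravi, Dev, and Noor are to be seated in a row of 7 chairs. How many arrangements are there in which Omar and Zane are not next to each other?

3600

There are 7! = 5040 arrangements in all. If Omar and Zane are adjacent, merging them into one block gives 2·(6)! = 1440 arrangements.
Complementary counting: 5040 − 1440 = 3600.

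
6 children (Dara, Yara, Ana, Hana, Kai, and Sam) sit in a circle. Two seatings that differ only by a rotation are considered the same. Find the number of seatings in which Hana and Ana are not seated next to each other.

72

All circular seatings of 6 people number (5)! = 120.
Seatings with Hana beside Ana: treat them as a block with 2 internal orders, giving 2 × (4)! = 48.
Subtracting, 120 − 48 = 72.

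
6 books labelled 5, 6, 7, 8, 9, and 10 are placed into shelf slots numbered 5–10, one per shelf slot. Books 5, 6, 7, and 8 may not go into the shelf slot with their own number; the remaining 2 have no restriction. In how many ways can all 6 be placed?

Let Aᵢ (for 5 ≤ i ≤ 8) be the placements that put book i in its forbidden shelf slot. Any j of these fix j positions, leaving (6−j)! ways to fill the rest, and there are C(4,j) ways to pick which j.
By inclusion–exclusion, the number of valid placements is Σ_{j=0}^{4} (−1)^j C(4,j)·(6−j)!.
Computing: 720 − 480 + 144 − 24 + 2 = 362.

362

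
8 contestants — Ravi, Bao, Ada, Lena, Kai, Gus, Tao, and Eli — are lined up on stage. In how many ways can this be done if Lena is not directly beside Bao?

There are 8! = 40320 arrangements in all. If Lena and Bao are adjacent, merging them into one block gives 2·(7)! = 10080 arrangements.
Complementary counting: 40320 − 10080 = 30240.

30240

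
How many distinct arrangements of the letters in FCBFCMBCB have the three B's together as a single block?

Treat the 3 copies of B as a single block. The multiset to arrange is then {BBB, C, C, C, F, F, M}, 7 items in all.
That gives (7)!/(3!·2!) = 420 arrangements.

420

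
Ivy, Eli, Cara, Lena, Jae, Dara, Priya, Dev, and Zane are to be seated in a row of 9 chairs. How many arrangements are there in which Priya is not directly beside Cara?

Of the 9! = 362880 arrangements, those with Priya and Cara adjacent number 2 × 8! = 80640 (treat the pair as a block with 2 internal orders).
Complementary counting: 362880 − 80640 = 282240.

282240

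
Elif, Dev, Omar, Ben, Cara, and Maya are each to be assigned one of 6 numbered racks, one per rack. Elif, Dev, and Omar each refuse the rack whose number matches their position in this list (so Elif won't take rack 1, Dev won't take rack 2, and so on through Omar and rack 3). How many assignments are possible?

426

Let Aᵢ (for i ∈ {1, 2, 3}) be the placements that put person i in their forbidden rack. Any j of these fix j positions, leaving (6−j)! ways to fill the rest, and there are C(3,j) ways to pick which j.
By inclusion–exclusion, the number of valid placements is Σ_{j=0}^{3} (−1)^j C(3,j)·(6−j)!.
Computing: 720 − 360 + 72 − 6 = 426.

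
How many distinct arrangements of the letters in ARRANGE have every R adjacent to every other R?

Treat the 2 copies of R as a single block. The multiset to arrange is then {RR, A, A, E, G, N}, 6 items in all.
That gives (6)!/(2!) = 360 arrangements.

360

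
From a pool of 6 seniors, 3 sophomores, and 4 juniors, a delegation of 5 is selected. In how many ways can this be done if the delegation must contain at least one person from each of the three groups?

Unrestricted: C(13,5) = 1287 ways to pick any 5 of the 13.
Subtract selections that omit an entire group: no seniors → C(7,5) = 21; no sophomores → C(10,5) = 252; no juniors → C(9,5) = 126.
Add back selections omitting two groups (i.e. drawn from a single group): C(6,5) + C(3,5) + C(4,5) = 6.
By inclusion–exclusion: 1287 − 399 + 6 = 894.

894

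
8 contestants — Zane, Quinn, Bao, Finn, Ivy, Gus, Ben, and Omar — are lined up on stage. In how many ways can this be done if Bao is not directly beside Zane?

Of the 8! = 40320 arrangements, those with Bao and Zane adjacent number 2 × 7! = 10080 (treat the pair as a block with 2 internal orders).
So 40320 − 10080 = 30240 arrangements keep them apart.

30240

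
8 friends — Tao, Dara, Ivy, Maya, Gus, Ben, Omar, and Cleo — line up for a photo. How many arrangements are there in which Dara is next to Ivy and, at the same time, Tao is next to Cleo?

Treat {Dara,Ivy} as one block (2 orders) and {Tao,Cleo} as another (2 orders).
That leaves 6 units to arrange: 2 × 2 × 6! = 4 × 720 = 2880.

2880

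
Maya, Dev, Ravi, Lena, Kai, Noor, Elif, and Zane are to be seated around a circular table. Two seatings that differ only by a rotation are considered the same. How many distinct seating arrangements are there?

Around a circle, 8 distinct people have 8!/8 = (7)! = 5040 rotationally distinct seatings.

5040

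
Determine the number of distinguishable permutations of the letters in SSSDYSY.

105

SSSDYSY has 7 letters with S appearing 4 times and Y appearing twice.
So there are 7! / (4!·2!) = 105 distinguishable arrangements.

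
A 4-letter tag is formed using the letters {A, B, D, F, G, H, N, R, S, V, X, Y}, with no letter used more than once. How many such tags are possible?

11880

This is a permutation of 4 out of 12: P(12,4) = 12!/8!.
12 × 11 × 10 × 9 = 11880.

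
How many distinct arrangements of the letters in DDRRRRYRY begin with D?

With the first slot taken by D, it remains to arrange the other 8 letters (DRRRRYRY).
Those 8 letters have R appearing 5 times and Y appearing twice, giving (8)!/(5!·2!) = 168.

168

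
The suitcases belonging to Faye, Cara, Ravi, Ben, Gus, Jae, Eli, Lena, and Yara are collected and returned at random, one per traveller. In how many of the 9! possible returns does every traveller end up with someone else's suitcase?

Let Aᵢ be the assignments in which traveller i gets their own suitcase. We want the size of the complement of A₁∪…∪A_9.
By inclusion–exclusion this is Σ_{j=0}^{9} (−1)^j C(9,j)·(9−j)!.
Computing: 362880 − 362880 + 181440 − 60480 + 15120 − 3024 + 504 − 72 + 9 − 1 = 133496.

133496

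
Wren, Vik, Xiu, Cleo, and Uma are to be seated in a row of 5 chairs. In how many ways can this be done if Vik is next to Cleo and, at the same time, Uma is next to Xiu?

24

Treat {Vik,Cleo} as one block (2 orders) and {Uma,Xiu} as another (2 orders).
That leaves 3 units to arrange: 2 × 2 × 3! = 4 × 6 = 24.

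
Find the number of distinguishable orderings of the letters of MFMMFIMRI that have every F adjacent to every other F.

Treat the 2 copies of F as a single block. The multiset to arrange is then {FF, I, I, M, M, M, M, R}, 8 items in all.
That gives (8)!/(4!·2!) = 840 arrangements.

840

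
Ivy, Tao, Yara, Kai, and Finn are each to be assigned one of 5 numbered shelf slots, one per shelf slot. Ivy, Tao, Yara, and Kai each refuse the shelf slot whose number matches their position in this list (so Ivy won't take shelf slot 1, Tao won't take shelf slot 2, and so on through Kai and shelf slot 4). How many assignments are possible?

Let Aᵢ (for 1 ≤ i ≤ 4) be the placements that put person i in their forbidden shelf slot. Any j of these fix j positions, leaving (5−j)! ways to fill the rest, and there are C(4,j) ways to pick which j.
By inclusion–exclusion, the number of valid placements is Σ_{j=0}^{4} (−1)^j C(4,j)·(5−j)!.
Computing: 120 − 96 + 36 − 8 + 1 = 53.

53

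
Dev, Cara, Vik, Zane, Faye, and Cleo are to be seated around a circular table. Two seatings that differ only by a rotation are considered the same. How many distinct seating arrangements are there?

120

Seat Dev anywhere (absorbing the rotational symmetry), then permute the other 5: (5)! = 120.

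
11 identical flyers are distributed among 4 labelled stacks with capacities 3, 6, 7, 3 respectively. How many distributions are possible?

Ignoring the caps, the number of non-negative solutions to x_1+…+x_4 = 11 is C(14,3) = 364.
Subtract solutions that violate a single cap (substitute x_i' = x_i − (cap_i+1)): x_1 ≥ 4 gives C(10,3) = 120; x_2 ≥ 7 gives C(7,3) = 35; x_3 ≥ 8 gives C(6,3) = 20; x_4 ≥ 4 gives C(10,3) = 120. Together 295.
Add back pairs where two caps are both exceeded: 1 + 0 + 20 + 0 + 1 + 0 = 22.
By inclusion–exclusion the count is 364 − 295 + 22 = 91.

91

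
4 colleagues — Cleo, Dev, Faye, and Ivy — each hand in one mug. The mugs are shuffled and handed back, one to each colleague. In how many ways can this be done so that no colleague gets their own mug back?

Let Aᵢ be the assignments in which colleague i gets their own mug. We want the size of the complement of A₁∪…∪A_4.
By inclusion–exclusion this is Σ_{j=0}^{4} (−1)^j C(4,j)·(4−j)!.
Computing: 24 − 24 + 12 − 4 + 1 = 9.

9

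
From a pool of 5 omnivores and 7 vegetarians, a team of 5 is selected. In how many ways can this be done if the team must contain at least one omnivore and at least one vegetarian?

Unrestricted: C(12,5) = 792 ways to pick any 5 of the 12.
Subtract selections that omit an entire group: no omnivores → C(7,5) = 21; no vegetarians → C(5,5) = 1.
Both groups omitted at once is impossible, so 792 − 22 = 770.

770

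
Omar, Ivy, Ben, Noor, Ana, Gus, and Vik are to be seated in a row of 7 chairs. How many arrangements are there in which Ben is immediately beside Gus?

1440

Place the 5 others and the Ben-Gus pair as 6 objects in a line; the pair has 2 internal arrangements.
So the count is 2·(6)! = 1440.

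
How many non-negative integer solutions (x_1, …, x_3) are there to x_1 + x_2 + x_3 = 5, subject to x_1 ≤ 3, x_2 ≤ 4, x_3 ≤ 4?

16

By stars and bars, unrestricted non-negative solutions to x_1+…+x_3 = 5 number C(5+2,2) = 21.
Subtract solutions that violate a single cap (substitute x_i' = x_i − (cap_i+1)): x_1 ≥ 4 gives C(3,2) = 3; x_2 ≥ 5 gives C(2,2) = 1; x_3 ≥ 5 gives C(2,2) = 1. Together 5.
No two caps can be exceeded simultaneously, so the pair terms are all 0.
By inclusion–exclusion the count is 21 − 5 + 0 = 16.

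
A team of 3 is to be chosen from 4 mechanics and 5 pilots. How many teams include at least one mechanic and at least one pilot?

70

With no constraint there are C(9,3) = 84 possible selections.
Subtract selections that omit an entire group: no mechanics → C(5,3) = 10; no pilots → C(4,3) = 4.
Both groups omitted at once is impossible, so 84 − 14 = 70.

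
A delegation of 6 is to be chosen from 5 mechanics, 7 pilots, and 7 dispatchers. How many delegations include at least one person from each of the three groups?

Unrestricted: C(19,6) = 27132 ways to pick any 6 of the 19.
Subtract selections that omit an entire group: no mechanics → C(14,6) = 3003; no pilots → C(12,6) = 924; no dispatchers → C(12,6) = 924.
Add back selections omitting two groups (i.e. drawn from a single group): C(5,6) + C(7,6) + C(7,6) = 14.
By inclusion–exclusion: 27132 − 4851 + 14 = 22295.

22295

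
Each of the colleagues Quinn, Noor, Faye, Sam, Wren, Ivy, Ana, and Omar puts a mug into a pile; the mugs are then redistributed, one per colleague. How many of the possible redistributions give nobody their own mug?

Let Aᵢ be the assignments in which colleague i gets their own mug. We want the size of the complement of A₁∪…∪A_8.
By inclusion–exclusion this is Σ_{j=0}^{8} (−1)^j C(8,j)·(8−j)!.
Computing: 40320 − 40320 + 20160 − 6720 + 1680 − 336 + 56 − 8 + 1 = 14833.

14833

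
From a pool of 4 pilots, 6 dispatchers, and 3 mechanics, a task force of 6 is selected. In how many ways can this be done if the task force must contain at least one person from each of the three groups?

1416

Unrestricted: C(13,6) = 1716 ways to pick any 6 of the 13.
Selections missing a whole group: no pilots → C(9,6) = 84; no dispatchers → C(7,6) = 7; no mechanics → C(10,6) = 210.
Add back selections omitting two groups (i.e. drawn from a single group): C(4,6) + C(6,6) + C(3,6) = 1.
By inclusion–exclusion: 1716 − 301 + 1 = 1416.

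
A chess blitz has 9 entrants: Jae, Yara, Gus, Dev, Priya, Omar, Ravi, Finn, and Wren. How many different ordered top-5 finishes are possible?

This is an ordered selection of 5 from 9: P(9,5).
That gives 9 × 8 × 7 × 6 × 5 = 15120.

15120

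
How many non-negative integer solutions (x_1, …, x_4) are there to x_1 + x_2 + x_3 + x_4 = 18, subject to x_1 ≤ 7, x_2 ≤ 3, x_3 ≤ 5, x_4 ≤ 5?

Without the upper bounds there are C(21,3) = 1330 ways to split 18 among 4 variables.
Subtract solutions that violate a single cap (substitute x_i' = x_i − (cap_i+1)): x_1 ≥ 8 gives C(13,3) = 286; x_2 ≥ 4 gives C(17,3) = 680; x_3 ≥ 6 gives C(15,3) = 455; x_4 ≥ 6 gives C(15,3) = 455. Together 1876.
Add back pairs where two caps are both exceeded: 84 + 35 + 35 + 165 + 165 + 84 = 568.
Subtract triples: 1 + 1 + 0 + 10 = 12.
By inclusion–exclusion the count is 1330 − 1876 + 568 − 12 = 10.

10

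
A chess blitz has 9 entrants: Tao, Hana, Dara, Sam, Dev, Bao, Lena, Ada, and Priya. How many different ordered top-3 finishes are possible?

504

This is an ordered selection of 3 from 9: P(9,3).
That gives 9 × 8 × 7 = 504.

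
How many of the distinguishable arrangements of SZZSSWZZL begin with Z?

1120

Fix Z in the first position and arrange the remaining 8 letters.
Those 8 letters have S appearing 3 times and Z appearing 3 times, giving (8)!/(3!·3!) = 1120.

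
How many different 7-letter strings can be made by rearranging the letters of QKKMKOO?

420

The 7 letters of QKKMKOO have repeats: K appearing 3 times and O appearing twice.
So there are 7! / (3!·2!) = 420 distinguishable arrangements.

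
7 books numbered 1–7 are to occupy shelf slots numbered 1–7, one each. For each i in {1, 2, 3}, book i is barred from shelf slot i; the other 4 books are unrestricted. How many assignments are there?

3216

Let Aᵢ (for i ∈ {1, 2, 3}) be the placements that put book i in its forbidden shelf slot. Any j of these fix j positions, leaving (7−j)! ways to fill the rest, and there are C(3,j) ways to pick which j.
By inclusion–exclusion, the number of valid placements is Σ_{j=0}^{3} (−1)^j C(3,j)·(7−j)!.
Computing: 5040 − 2160 + 360 − 24 = 3216.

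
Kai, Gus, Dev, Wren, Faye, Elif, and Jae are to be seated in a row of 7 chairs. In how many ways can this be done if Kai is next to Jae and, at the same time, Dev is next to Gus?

Treat {Kai,Jae} as one block (2 orders) and {Dev,Gus} as another (2 orders).
That leaves 5 units to arrange: 2 × 2 × 5! = 4 × 120 = 480.

480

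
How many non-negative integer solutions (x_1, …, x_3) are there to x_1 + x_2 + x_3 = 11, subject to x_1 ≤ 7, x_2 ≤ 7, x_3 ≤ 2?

15

Without the upper bounds there are C(13,2) = 78 ways to split 11 among 3 variables.
Subtract solutions that violate a single cap (substitute x_i' = x_i − (cap_i+1)): x_1 ≥ 8 gives C(5,2) = 10; x_2 ≥ 8 gives C(5,2) = 10; x_3 ≥ 3 gives C(10,2) = 45. Together 65.
Add back pairs where two caps are both exceeded: 0 + 1 + 1 = 2.
By inclusion–exclusion the count is 78 − 65 + 2 = 15.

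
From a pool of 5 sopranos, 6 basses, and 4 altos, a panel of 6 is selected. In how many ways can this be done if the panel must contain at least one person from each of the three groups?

With no constraint there are C(15,6) = 5005 possible selections.
Selections missing a whole group: no sopranos → C(10,6) = 210; no basses → C(9,6) = 84; no altos → C(11,6) = 462.
Add back selections omitting two groups (i.e. drawn from a single group): C(5,6) + C(6,6) + C(4,6) = 1.
By inclusion–exclusion: 5005 − 756 + 1 = 4250.

4250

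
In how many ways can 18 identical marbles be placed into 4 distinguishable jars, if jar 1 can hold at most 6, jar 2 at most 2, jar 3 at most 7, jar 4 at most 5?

10

Ignoring the caps, the number of non-negative solutions to x_1+…+x_4 = 18 is C(21,3) = 1330.
Subtract solutions that violate a single cap (substitute x_i' = x_i − (cap_i+1)): x_1 ≥ 7 gives C(14,3) = 364; x_2 ≥ 3 gives C(18,3) = 816; x_3 ≥ 8 gives C(13,3) = 286; x_4 ≥ 6 gives C(15,3) = 455. Together 1921.
Add back pairs where two caps are both exceeded: 165 + 20 + 56 + 120 + 220 + 35 = 616.
Subtract triples: 1 + 10 + 0 + 4 = 15.
By inclusion–exclusion the count is 1330 − 1921 + 616 − 15 = 10.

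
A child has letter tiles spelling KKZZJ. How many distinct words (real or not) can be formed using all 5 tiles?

KKZZJ has 5 letters with K appearing twice and Z appearing twice.
The number of distinct arrangements is 5!/(2!·2!) = 120/4 = 30.

30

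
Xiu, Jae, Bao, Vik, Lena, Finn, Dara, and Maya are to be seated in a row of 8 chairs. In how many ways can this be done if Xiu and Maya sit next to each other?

Place the 6 others and the Xiu-Maya pair as 7 objects in a line; the pair has 2 internal arrangements.
So the count is 2·(7)! = 10080.

10080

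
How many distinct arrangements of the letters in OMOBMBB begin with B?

With the first slot taken by B, it remains to arrange the other 6 letters (OMOMBB).
Those 6 letters have B appearing twice, M appearing twice, and O appearing twice, giving (6)!/(2!·2!·2!) = 90.

90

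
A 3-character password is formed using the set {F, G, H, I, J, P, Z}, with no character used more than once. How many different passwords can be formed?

With no repetition, fill the 3 characters in order: 7 choices, then 6, down to 5.
That product is 7 × 6 × 5 = 210.

210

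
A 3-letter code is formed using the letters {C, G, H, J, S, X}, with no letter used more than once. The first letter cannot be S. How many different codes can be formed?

100

The first letter has 6−1 = 5 choices (anything except S).
The remaining 2 letters are filled from the other 5 symbols without repetition: 5 × 4 = 20.
Total: 5 × 20 = 100.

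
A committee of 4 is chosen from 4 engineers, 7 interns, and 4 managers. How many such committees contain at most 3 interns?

Split by how many interns are chosen (0 through 3).
Sum: C(7,0)·C(8,4) + C(7,1)·C(8,3) + C(7,2)·C(8,2) + C(7,3)·C(8,1) = 70 + 392 + 588 + 280 = 1330.

1330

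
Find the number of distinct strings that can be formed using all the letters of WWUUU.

10

Letter multiplicities in WWUUU: U×3, W×2.
So there are 5! / (3!·2!) = 10 distinguishable arrangements.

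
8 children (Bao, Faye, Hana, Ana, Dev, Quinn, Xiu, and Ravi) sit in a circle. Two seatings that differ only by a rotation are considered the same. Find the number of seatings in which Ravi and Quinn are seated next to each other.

Glue Ravi and Quinn into a block (2 internal orders). Seating 7 units around a circle gives (6)! arrangements.
So 2 × (6)! = 2 × 720 = 1440.

1440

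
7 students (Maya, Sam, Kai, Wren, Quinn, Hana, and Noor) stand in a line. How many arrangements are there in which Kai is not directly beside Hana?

There are 7! = 5040 arrangements in all. If Kai and Hana are adjacent, merging them into one block gives 2·(6)! = 1440 arrangements.
So 5040 − 1440 = 3600 arrangements keep them apart.

3600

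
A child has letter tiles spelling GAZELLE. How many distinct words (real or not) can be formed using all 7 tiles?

The 7 letters of GAZELLE have repeats: E appearing twice and L appearing twice.
So there are 7! / (2!·2!) = 1260 distinguishable arrangements.

1260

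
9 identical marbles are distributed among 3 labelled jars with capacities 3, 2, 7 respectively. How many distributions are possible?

By stars and bars, unrestricted non-negative solutions to x_1+…+x_3 = 9 number C(9+2,2) = 55.
Subtract solutions that violate a single cap (substitute x_i' = x_i − (cap_i+1)): x_1 ≥ 4 gives C(7,2) = 21; x_2 ≥ 3 gives C(8,2) = 28; x_3 ≥ 8 gives C(3,2) = 3. Together 52.
Add back pairs where two caps are both exceeded: 6 + 0 + 0 = 6.
By inclusion–exclusion the count is 55 − 52 + 6 = 9.

9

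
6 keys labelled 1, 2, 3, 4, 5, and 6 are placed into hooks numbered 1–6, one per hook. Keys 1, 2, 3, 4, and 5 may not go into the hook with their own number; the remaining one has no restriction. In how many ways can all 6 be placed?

Let Aᵢ (for 1 ≤ i ≤ 5) be the placements that put key i in its forbidden hook. Any j of these fix j positions, leaving (6−j)! ways to fill the rest, and there are C(5,j) ways to pick which j.
By inclusion–exclusion, the number of valid placements is Σ_{j=0}^{5} (−1)^j C(5,j)·(6−j)!.
Computing: 720 − 600 + 240 − 60 + 10 − 1 = 309.

309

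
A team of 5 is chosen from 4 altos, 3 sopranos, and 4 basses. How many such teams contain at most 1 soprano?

Split by how many sopranos are chosen (0 through 1).
Sum: C(3,0)·C(8,5) + C(3,1)·C(8,4) = 56 + 210 = 266.

266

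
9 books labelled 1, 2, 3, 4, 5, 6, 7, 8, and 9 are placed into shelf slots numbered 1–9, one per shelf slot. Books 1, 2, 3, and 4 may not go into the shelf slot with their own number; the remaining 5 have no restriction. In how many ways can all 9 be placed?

Let Aᵢ (for 1 ≤ i ≤ 4) be the placements that put book i in its forbidden shelf slot. Any j of these fix j positions, leaving (9−j)! ways to fill the rest, and there are C(4,j) ways to pick which j.
By inclusion–exclusion, the number of valid placements is Σ_{j=0}^{4} (−1)^j C(4,j)·(9−j)!.
Computing: 362880 − 161280 + 30240 − 2880 + 120 = 229080.

229080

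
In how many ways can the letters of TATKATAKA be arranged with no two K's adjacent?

Total arrangements of TATKATAKA: 9!/(4!·3!·2!) = 1260.
If the two K's are adjacent, glue them into one block, leaving 8 items to arrange: (8)!/(4!·3!) = 280 ways.
Hence 1260 − 280 = 980.

980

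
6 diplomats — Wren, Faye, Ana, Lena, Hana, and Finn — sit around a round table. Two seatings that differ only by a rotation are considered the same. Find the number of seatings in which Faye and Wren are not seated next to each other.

All circular seatings of 6 people number (5)! = 120.
Those with Faye next to Wren: fuse the pair into one unit and seat 5 units around a circle — 2·(4)! = 48.
Subtracting, 120 − 48 = 72.

72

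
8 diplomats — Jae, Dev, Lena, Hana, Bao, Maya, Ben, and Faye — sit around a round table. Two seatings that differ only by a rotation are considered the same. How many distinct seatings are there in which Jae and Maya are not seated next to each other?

3600

Without the restriction there are (7)! = 5040 seatings.
Those with Jae next to Maya: fuse the pair into one unit and seat 7 units around a circle — 2·(6)! = 1440.
Subtracting, 5040 − 1440 = 3600.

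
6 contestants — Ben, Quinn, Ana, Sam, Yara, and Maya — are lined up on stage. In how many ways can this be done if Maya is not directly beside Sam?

There are 6! = 720 arrangements in all. If Maya and Sam are adjacent, merging them into one block gives 2·(5)! = 240 arrangements.
So 720 − 240 = 480 arrangements keep them apart.

480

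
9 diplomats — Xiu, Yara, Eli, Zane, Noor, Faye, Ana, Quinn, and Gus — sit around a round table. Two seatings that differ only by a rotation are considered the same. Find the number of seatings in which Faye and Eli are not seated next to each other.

30240

All circular seatings of 9 people number (8)! = 40320.
Those with Faye next to Eli: fuse the pair into one unit and seat 8 units around a circle — 2·(7)! = 10080.
Subtracting, 40320 − 10080 = 30240.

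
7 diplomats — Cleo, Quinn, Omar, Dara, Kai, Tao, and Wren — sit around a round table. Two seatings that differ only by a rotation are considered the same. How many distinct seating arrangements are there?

720

Around a circle, 7 distinct people have 7!/7 = (6)! = 720 rotationally distinct seatings.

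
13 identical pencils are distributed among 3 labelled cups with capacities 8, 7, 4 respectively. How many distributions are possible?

25

Ignoring the caps, the number of non-negative solutions to x_1+…+x_3 = 13 is C(15,2) = 105.
Subtract solutions that violate a single cap (substitute x_i' = x_i − (cap_i+1)): x_1 ≥ 9 gives C(6,2) = 15; x_2 ≥ 8 gives C(7,2) = 21; x_3 ≥ 5 gives C(10,2) = 45. Together 81.
Add back pairs where two caps are both exceeded: 0 + 0 + 1 = 1.
By inclusion–exclusion the count is 105 − 81 + 1 = 25.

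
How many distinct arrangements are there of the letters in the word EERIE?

Letter multiplicities in EERIE: E×3, I×1, R×1.
So there are 5! / (3!) = 20 distinguishable arrangements.

20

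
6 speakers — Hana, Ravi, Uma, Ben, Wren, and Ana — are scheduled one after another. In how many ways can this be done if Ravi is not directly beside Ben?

Of the 6! = 720 arrangements, those with Ravi and Ben adjacent number 2 × 5! = 240 (treat the pair as a block with 2 internal orders).
Complementary counting: 720 − 240 = 480.

480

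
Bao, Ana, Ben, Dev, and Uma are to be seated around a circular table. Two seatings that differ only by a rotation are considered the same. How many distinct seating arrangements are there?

24

Fix one person's seat to break rotational symmetry; the remaining 4 people can be arranged in (4)! = 24 ways.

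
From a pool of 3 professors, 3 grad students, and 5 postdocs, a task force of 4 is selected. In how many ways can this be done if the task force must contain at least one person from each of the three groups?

Total 4-person selections from all 11: C(11,4) = 330.
Selections missing a whole group: no professors → C(8,4) = 70; no grad students → C(8,4) = 70; no postdocs → C(6,4) = 15.
Add back selections omitting two groups (i.e. drawn from a single group): C(3,4) + C(3,4) + C(5,4) = 5.
By inclusion–exclusion: 330 − 155 + 5 = 180.

180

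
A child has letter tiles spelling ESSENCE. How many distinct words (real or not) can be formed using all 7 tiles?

420

Letter multiplicities in ESSENCE: C×1, E×3, N×1, S×2.
The number of distinct arrangements is 7!/(3!·2!) = 5040/12 = 420.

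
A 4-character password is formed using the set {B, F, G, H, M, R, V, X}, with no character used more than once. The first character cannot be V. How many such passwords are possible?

1470

The first character has 8−1 = 7 choices (anything except V).
The remaining 3 characters are filled from the other 7 symbols without repetition: 7 × 6 × 5 = 210.
Total: 7 × 210 = 1470.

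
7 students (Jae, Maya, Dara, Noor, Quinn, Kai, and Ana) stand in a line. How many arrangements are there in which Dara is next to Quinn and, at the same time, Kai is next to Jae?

480

Treat {Dara,Quinn} as one block (2 orders) and {Kai,Jae} as another (2 orders).
That leaves 5 units to arrange: 2 × 2 × 5! = 4 × 120 = 480.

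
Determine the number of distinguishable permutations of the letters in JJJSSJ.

Letter multiplicities in JJJSSJ: J×4, S×2.
Dividing 6! = 720 by 4!·2! = 48 for the repeated letters gives 15.

15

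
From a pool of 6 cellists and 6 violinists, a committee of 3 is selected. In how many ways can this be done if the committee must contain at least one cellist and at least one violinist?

Total 3-person selections from all 12: C(12,3) = 220.
Selections missing a whole group: no cellists → C(6,3) = 20; no violinists → C(6,3) = 20.
Both groups omitted at once is impossible, so 220 − 40 = 180.

180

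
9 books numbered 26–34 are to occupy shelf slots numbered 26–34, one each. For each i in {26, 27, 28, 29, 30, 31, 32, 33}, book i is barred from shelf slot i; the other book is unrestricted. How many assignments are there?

Let Aᵢ (for 26 ≤ i ≤ 33) be the placements that put book i in its forbidden shelf slot. Any j of these fix j positions, leaving (9−j)! ways to fill the rest, and there are C(8,j) ways to pick which j.
By inclusion–exclusion, the number of valid placements is Σ_{j=0}^{8} (−1)^j C(8,j)·(9−j)!.
Computing: 362880 − 322560 + 141120 − 40320 + 8400 − 1344 + 168 − 16 + 1 = 148329.

148329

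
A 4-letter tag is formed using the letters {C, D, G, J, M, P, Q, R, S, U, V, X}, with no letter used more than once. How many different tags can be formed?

Choose and order 4 of the 12 symbols: the first letter has 12 options, the next 11, then 10, 9.
12 × 11 × 10 × 9 = 11880.

11880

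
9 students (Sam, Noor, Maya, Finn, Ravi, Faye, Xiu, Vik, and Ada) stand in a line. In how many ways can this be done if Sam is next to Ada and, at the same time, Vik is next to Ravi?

20160

Treat {Sam,Ada} as one block (2 orders) and {Vik,Ravi} as another (2 orders).
That leaves 7 units to arrange: 2 × 2 × 7! = 4 × 5040 = 20160.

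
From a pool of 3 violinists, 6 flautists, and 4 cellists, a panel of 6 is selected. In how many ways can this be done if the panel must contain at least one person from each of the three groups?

Unrestricted: C(13,6) = 1716 ways to pick any 6 of the 13.
Subtract selections that omit an entire group: no violinists → C(10,6) = 210; no flautists → C(7,6) = 7; no cellists → C(9,6) = 84.
Add back selections omitting two groups (i.e. drawn from a single group): C(3,6) + C(6,6) + C(4,6) = 1.
By inclusion–exclusion: 1716 − 301 + 1 = 1416.

1416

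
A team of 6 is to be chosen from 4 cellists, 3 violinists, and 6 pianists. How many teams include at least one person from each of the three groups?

Unrestricted: C(13,6) = 1716 ways to pick any 6 of the 13.
Subtract selections that omit an entire group: no cellists → C(9,6) = 84; no violinists → C(10,6) = 210; no pianists → C(7,6) = 7.
Add back selections omitting two groups (i.e. drawn from a single group): C(4,6) + C(3,6) + C(6,6) = 1.
By inclusion–exclusion: 1716 − 301 + 1 = 1416.

1416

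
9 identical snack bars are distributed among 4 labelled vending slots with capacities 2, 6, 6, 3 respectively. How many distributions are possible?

Ignoring the caps, the number of non-negative solutions to x_1+…+x_4 = 9 is C(12,3) = 220.
Subtract solutions that violate a single cap (substitute x_i' = x_i − (cap_i+1)): x_1 ≥ 3 gives C(9,3) = 84; x_2 ≥ 7 gives C(5,3) = 10; x_3 ≥ 7 gives C(5,3) = 10; x_4 ≥ 4 gives C(8,3) = 56. Together 160.
Add back pairs where two caps are both exceeded: 0 + 0 + 10 + 0 + 0 + 0 = 10.
By inclusion–exclusion the count is 220 − 160 + 10 = 70.

70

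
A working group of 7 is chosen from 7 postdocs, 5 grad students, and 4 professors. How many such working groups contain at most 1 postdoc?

624

Split by how many postdocs are chosen (0 through 1).
Sum: C(7,0)·C(9,7) + C(7,1)·C(9,6) = 36 + 588 = 624.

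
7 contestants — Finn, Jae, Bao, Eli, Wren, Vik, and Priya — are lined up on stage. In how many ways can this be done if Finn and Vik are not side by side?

There are 7! = 5040 arrangements in all. If Finn and Vik are adjacent, merging them into one block gives 2·(6)! = 1440 arrangements.
So 5040 − 1440 = 3600 arrangements keep them apart.

3600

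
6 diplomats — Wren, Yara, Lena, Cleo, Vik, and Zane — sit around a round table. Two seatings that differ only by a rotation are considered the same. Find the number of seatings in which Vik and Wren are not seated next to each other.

72

All circular seatings of 6 people number (5)! = 120.
Seatings with Vik beside Wren: treat them as a block with 2 internal orders, giving 2 × (4)! = 48.
Subtracting, 120 − 48 = 72.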